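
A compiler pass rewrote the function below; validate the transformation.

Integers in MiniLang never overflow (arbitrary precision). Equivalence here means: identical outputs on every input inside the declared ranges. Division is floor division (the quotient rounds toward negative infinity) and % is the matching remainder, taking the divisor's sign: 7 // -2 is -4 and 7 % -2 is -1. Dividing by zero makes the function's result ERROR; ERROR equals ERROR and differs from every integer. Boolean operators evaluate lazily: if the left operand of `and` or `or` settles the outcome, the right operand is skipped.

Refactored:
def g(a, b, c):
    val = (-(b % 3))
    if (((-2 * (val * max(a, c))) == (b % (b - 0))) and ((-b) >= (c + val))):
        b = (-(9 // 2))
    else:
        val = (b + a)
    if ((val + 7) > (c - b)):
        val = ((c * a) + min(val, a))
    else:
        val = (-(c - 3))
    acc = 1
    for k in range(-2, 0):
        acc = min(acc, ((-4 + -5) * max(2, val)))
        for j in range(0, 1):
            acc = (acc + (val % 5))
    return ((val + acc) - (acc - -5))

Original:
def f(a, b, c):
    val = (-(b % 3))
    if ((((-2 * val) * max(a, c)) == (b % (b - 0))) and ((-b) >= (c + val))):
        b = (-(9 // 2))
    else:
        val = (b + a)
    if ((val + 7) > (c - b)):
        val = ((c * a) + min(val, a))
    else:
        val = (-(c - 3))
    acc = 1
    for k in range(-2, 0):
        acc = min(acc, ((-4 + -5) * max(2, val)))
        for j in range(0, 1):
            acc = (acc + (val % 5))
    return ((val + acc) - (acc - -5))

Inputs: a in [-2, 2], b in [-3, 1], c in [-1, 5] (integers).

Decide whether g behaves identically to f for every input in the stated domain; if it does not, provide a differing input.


Behavior is preserved: although same computation, different form, the outputs never diverge.
One worked example (a=-2, b=1, c=5) — f: val = -1; ((((-2 * val) * max(a, c)) == (b % (b - 0))) and ((-b) >= (c + val))) -> false; val = -1; ((val + 7) > (c - b)) -> true; val = -12; acc = 1; [k=-2]; acc = -18; [j=0]; acc = -15; [k=-1]; acc = -18; [j=0]; acc = -15; return -17; g: val = -1; (((-2 * (val * max(a, c))) == (b % (b - 0))) and ((-b) >= (c + val))) -> false; val = -1; ((val + 7) > (c - b)) -> true; val = -12; acc = 1; [k=-2]; acc = -18; [j=0]; acc = -15; [k=-1]; acc = -18; [j=0]; acc = -15; return -17; agreement on -17.
An exhaustive pass over the 175 declared inputs shows identical outputs.
verdict: equivalent


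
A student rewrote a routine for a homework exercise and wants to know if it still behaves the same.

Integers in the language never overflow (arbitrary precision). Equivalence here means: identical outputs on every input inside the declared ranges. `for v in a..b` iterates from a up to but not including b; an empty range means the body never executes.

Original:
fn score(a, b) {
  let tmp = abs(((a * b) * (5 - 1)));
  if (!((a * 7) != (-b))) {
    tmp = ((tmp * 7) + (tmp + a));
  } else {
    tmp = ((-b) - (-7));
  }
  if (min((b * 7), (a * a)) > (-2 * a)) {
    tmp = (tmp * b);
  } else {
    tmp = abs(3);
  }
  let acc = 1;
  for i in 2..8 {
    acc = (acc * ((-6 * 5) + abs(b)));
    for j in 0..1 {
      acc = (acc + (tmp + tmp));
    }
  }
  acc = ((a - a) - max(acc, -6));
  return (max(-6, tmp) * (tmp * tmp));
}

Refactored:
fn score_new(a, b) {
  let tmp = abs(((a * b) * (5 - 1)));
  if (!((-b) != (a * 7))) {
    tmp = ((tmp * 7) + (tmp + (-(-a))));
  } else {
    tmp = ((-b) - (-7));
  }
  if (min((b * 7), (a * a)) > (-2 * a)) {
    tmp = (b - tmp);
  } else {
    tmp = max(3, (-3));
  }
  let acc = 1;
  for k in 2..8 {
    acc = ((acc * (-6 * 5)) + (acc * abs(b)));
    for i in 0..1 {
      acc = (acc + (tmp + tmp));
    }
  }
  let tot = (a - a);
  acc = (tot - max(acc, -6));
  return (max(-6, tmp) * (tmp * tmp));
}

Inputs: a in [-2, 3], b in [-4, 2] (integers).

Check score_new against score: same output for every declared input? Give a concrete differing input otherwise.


Not equivalent: a=1, b=0 separates them (0 vs -294).
score: tmp becomes 0; next (!((a * 7) != (-b))) evaluates to false; next tmp becomes 7; next (min((b * 7), (a * a)) > (-2 * a)) evaluates to true; next tmp becomes 0; next acc becomes 1; next at i=2:; next acc becomes -30; next at j=0:; next acc becomes -30; next at i=3:; next acc becomes 900; next at j=0:; next acc becomes 900; next at i=4:; next acc becomes -27000; next at j=0:; next acc becomes -27000; next at i=5:; next acc becomes 810000; next at j=0:; next acc becomes 810000; next at i=6:; next acc becomes -24300000; next at j=0:; next acc becomes -24300000; next at i=7:; next acc becomes 729000000; next at j=0:; next acc becomes 729000000; next acc becomes -729000000; next final value 0
score_new: tmp becomes 0; next (!((-b) != (a * 7))) evaluates to false; next tmp becomes 7; next (min((b * 7), (a * a)) > (-2 * a)) evaluates to true; next tmp becomes -7; next acc becomes 1; next at k=2:; next acc becomes -30; next at i=0:; next acc becomes -44; next at k=3:; next acc becomes 1320; next at i=0:; next acc becomes 1306; next at k=4:; next acc becomes -39180; next at i=0:; next acc becomes -39194; next at k=5:; next acc becomes 1175820; next at i=0:; next acc becomes 1175806; next at k=6:; next acc becomes -35274180; next at i=0:; next acc becomes -35274194; next at k=7:; next acc becomes 1058225820; next at i=0:; next acc becomes 1058225806; next tot becomes 0; next acc becomes -1058225806; next final value -294
verdict: not equivalent; witness: a=1, b=0


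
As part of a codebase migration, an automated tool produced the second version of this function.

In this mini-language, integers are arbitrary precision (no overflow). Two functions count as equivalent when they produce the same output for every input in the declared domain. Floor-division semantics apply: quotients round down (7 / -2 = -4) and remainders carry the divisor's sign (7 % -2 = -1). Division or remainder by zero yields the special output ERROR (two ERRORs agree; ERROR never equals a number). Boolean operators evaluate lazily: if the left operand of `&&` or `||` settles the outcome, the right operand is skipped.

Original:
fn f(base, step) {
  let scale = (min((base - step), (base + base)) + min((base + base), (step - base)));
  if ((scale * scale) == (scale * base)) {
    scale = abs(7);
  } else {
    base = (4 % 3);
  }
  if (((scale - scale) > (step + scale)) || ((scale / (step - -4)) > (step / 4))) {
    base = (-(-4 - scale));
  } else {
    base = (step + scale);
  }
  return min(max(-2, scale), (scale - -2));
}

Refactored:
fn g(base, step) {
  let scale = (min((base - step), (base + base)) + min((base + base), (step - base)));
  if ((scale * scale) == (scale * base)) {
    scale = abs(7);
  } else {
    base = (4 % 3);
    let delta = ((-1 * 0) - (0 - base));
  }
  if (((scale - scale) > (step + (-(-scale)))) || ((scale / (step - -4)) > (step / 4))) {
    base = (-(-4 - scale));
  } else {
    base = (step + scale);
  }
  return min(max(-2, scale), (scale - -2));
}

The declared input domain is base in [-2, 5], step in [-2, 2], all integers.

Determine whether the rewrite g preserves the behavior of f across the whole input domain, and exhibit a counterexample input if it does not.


Behavior is preserved: although statement counts differ, and constant usage differs, and arithmetic usage differs, and local variable names differ, the outputs never diverge.
Tracing base=-2, step=-2: f: scale := -8 | ((scale * scale) == (scale * base)): false | base := 1 | (((scale - scale) > (step + scale)) || ((scale / (step - -4)) > (step / 4))): true | base := -4 | result -6 | g: scale := -8 | ((scale * scale) == (scale * base)): false | base := 1 | delta := 1 | (((scale - scale) > (step + (-(-scale)))) || ((scale / (step - -4)) > (step / 4))): true | base := -4 | result -6 — matching result -6.
Sweeping the whole domain (40 inputs) finds no disagreement.
verdict: equivalent


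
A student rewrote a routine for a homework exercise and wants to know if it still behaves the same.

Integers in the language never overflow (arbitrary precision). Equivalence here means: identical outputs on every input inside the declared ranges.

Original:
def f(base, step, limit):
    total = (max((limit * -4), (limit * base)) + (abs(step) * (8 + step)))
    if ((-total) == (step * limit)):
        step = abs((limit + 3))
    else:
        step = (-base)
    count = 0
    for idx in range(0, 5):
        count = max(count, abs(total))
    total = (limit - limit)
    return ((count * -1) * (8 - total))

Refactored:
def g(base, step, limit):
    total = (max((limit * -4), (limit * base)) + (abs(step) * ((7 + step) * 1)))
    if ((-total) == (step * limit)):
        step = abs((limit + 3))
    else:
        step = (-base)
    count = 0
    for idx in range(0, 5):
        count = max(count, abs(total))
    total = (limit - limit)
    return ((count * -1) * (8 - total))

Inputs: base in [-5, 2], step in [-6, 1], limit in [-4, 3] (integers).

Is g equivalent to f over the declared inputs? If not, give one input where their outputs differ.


Consider the input base=-5, step=-6, limit=-4.
f: total = 32; ((-total) == (step * limit)) -> false; step = 5; count = 0; [idx=0]; count = 32; [idx=1]; count = 32; [idx=2]; count = 32; [idx=3]; count = 32; [idx=4]; count = 32; total = 0; return -256
g: total = 26; ((-total) == (step * limit)) -> false; step = 5; count = 0; [idx=0]; count = 26; [idx=1]; count = 26; [idx=2]; count = 26; [idx=3]; count = 26; [idx=4]; count = 26; total = 0; return -208
-256 != -208, so the rewrite changes behavior.
verdict: not equivalent; witness: base=-5, step=-6, limit=-4


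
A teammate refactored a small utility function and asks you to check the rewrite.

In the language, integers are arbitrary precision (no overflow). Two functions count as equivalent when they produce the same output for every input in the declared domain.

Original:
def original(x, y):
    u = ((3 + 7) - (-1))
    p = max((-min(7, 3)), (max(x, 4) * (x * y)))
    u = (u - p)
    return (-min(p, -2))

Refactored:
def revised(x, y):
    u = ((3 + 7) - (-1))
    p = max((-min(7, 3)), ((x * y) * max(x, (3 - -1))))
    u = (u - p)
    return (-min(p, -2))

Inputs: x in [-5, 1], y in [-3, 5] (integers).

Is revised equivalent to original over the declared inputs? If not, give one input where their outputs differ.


This is a faithful refactor — arithmetic usage differs; constant usage differs, but the computed results match everywhere.
As a probe, take x=-1, y=-3: original runs u becomes 11; next p becomes 12; next u becomes -1; next final value 2; revised runs u becomes 11; next p becomes 12; next u becomes -1; next final value 2; both end at 2.
An exhaustive pass over the 63 declared inputs shows identical outputs.
verdict: equivalent


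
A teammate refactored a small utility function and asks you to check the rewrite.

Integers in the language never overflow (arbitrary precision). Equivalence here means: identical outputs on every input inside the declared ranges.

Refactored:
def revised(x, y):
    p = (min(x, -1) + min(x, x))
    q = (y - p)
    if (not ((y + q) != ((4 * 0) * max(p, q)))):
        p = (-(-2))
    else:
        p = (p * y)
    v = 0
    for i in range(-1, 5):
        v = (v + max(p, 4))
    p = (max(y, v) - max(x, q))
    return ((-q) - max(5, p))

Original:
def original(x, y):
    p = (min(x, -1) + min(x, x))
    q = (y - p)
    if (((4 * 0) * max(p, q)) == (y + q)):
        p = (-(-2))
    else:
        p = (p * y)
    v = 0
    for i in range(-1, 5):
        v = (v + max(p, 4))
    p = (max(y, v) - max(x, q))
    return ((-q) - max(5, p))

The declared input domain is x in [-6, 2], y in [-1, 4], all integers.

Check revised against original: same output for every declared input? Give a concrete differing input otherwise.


The two versions differ — the changes include boolean connective usage differs; also comparison usage differs.
One worked example (x=-3, y=2) — original: p := -6 | q := 8 | (((4 * 0) * max(p, q)) == (y + q)): false | p := -12 | v := 0 | iter i=-1: | v := 4 | iter i=0: | v := 8 | iter i=1: | v := 12 | iter i=2: | v := 16 | iter i=3: | v := 20 | iter i=4: | v := 24 | p := 16 | result -24; revised: p := -6 | q := 8 | (not ((y + q) != ((4 * 0) * max(p, q)))): false | p := -12 | v := 0 | iter i=-1: | v := 4 | iter i=0: | v := 8 | iter i=1: | v := 12 | iter i=2: | v := 16 | iter i=3: | v := 20 | iter i=4: | v := 24 | p := 16 | result -24; agreement on -24.
Sweeping the whole domain (54 inputs) finds no disagreement.
verdict: equivalent


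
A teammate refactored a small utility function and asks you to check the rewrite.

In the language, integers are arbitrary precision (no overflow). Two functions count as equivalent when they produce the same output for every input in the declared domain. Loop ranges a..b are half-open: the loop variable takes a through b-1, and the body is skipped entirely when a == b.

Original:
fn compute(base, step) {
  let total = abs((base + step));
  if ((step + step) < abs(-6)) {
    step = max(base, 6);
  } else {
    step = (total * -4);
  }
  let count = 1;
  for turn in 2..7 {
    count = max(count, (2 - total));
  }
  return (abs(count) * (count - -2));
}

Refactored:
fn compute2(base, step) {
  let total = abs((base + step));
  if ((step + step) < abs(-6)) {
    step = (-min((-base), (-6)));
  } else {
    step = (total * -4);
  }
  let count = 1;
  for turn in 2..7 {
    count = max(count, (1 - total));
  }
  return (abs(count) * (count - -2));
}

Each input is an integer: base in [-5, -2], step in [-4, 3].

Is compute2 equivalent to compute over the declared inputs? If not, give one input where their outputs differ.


These are not equivalent — on base=-3, step=3 the outputs split (8 vs 3).
compute: total=0, then ((step + step) < abs(-6)) is false, then step=0, then count=1, then (turn=2), then count=2, then (turn=3), then count=2, then (turn=4), then count=2, then (turn=5), then count=2, then (turn=6), then count=2, then returns 8
compute2: total=0, then ((step + step) < abs(-6)) is false, then step=0, then count=1, then (turn=2), then count=1, then (turn=3), then count=1, then (turn=4), then count=1, then (turn=5), then count=1, then (turn=6), then count=1, then returns 3
verdict: not equivalent; witness: base=-3, step=3


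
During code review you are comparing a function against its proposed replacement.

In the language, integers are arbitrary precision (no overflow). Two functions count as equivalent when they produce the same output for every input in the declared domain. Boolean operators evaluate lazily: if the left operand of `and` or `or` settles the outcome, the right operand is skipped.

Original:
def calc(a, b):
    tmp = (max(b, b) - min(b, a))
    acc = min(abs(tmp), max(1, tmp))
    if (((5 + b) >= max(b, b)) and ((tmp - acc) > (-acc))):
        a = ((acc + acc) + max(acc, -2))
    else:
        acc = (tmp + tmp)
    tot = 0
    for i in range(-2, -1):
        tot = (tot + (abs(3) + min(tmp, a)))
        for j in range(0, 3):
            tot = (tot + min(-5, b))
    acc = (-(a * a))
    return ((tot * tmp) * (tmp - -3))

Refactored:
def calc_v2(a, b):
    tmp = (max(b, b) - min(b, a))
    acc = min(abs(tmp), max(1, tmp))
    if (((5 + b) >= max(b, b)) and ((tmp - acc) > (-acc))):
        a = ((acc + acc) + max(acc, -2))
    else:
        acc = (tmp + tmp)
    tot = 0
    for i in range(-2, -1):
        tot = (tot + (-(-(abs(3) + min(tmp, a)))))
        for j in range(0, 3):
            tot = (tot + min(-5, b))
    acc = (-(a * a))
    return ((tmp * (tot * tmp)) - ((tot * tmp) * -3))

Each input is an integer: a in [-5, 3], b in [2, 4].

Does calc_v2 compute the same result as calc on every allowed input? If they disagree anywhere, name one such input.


Equivalent — the differences include arithmetic usage differs, yet no declared input distinguishes the two.
One worked example (a=-1, b=3) — calc: tmp := 4 | acc := 4 | (((5 + b) >= max(b, b)) and ((tmp - acc) > (-acc))): true | a := 12 | tot := 0 | iter i=-2: | tot := 7 | iter j=0: | tot := 2 | iter j=1: | tot := -3 | iter j=2: | tot := -8 | acc := -144 | result -224; calc_v2: tmp := 4 | acc := 4 | (((5 + b) >= max(b, b)) and ((tmp - acc) > (-acc))): true | a := 12 | tot := 0 | iter i=-2: | tot := 7 | iter j=0: | tot := 2 | iter j=1: | tot := -3 | iter j=2: | tot := -8 | acc := -144 | result -224; agreement on -224.
Sweeping the whole domain (27 inputs) finds no disagreement.
verdict: equivalent


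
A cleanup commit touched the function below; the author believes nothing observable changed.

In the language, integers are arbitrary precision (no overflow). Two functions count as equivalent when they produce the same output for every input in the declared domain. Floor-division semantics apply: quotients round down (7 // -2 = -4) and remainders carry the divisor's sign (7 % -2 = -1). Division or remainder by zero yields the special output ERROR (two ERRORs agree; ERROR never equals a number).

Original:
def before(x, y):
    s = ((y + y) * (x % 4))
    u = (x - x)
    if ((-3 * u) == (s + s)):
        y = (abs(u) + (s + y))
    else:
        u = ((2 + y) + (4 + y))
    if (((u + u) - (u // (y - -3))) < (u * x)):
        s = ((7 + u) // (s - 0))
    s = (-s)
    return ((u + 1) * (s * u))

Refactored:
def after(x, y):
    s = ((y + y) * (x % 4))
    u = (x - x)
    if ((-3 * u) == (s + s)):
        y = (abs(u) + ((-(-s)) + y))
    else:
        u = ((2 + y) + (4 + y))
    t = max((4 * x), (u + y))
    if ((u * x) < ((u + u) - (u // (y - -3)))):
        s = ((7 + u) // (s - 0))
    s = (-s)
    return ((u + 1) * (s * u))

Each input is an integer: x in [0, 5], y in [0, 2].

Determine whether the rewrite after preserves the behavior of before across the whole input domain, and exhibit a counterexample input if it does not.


The rewrite breaks on x=1, y=1, where the results are -144 and -504.
before: s becomes 2; next u becomes 0; next ((-3 * u) == (s + s)) evaluates to false; next u becomes 8; next (((u + u) - (u // (y - -3))) < (u * x)) evaluates to false; next s becomes -2; next final value -144
after: s becomes 2; next u becomes 0; next ((-3 * u) == (s + s)) evaluates to false; next u becomes 8; next t becomes 9; next ((u * x) < ((u + u) - (u // (y - -3)))) evaluates to true; next s becomes 7; next s becomes -7; next final value -504
verdict: not equivalent; witness: x=1, y=1


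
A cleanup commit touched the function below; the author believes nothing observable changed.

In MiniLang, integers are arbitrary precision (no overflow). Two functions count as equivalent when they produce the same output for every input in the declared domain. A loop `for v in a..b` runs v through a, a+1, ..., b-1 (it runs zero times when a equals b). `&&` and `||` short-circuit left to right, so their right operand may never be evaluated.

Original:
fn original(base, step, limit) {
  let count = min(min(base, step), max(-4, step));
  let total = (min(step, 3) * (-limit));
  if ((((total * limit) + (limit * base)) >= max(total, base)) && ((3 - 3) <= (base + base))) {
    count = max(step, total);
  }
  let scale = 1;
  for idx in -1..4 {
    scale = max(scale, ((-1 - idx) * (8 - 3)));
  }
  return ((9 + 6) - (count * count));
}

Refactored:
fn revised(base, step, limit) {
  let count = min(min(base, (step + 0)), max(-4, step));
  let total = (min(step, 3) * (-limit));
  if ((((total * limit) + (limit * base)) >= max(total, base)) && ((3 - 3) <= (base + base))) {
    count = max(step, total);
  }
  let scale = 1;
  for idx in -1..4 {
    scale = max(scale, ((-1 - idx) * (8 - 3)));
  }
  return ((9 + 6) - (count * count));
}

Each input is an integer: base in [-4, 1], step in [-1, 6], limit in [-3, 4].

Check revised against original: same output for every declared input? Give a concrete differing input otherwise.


Comparing the listings, the differences include: arithmetic usage differs; also constant usage differs.
One worked example (base=-4, step=3, limit=4) — original: count becomes -4; next total becomes -12; next ((((total * limit) + (limit * base)) >= max(total, base)) && ((3 - 3) <= (base + base))) evaluates to false; next scale becomes 1; next at idx=-1:; next scale becomes 1; next at idx=0:; next scale becomes 1; next at idx=1:; next scale becomes 1; next at idx=2:; next scale becomes 1; next at idx=3:; next scale becomes 1; next final value -1; revised: count becomes -4; next total becomes -12; next ((((total * limit) + (limit * base)) >= max(total, base)) && ((3 - 3) <= (base + base))) evaluates to false; next scale becomes 1; next at idx=-1:; next scale becomes 1; next at idx=0:; next scale becomes 1; next at idx=1:; next scale becomes 1; next at idx=2:; next scale becomes 1; next at idx=3:; next scale becomes 1; next final value -1; agreement on -1.
Across all 384 domain points the two functions coincide.
verdict: equivalent


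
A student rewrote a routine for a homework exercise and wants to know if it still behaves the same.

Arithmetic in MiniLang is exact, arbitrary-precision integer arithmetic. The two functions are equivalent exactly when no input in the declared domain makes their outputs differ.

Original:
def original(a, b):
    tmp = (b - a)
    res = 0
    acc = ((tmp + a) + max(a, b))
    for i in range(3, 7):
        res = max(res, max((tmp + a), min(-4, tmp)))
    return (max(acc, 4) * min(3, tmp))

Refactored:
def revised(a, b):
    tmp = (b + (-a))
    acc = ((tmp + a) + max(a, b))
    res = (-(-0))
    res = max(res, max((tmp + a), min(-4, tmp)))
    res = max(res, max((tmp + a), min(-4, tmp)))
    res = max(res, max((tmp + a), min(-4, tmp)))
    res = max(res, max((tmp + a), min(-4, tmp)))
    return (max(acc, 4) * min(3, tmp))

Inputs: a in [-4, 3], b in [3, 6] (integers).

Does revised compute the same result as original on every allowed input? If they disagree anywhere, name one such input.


The two versions differ — the changes include constant usage differs; and min/max/abs usage differs; and local variable names differ; and arithmetic usage differs; and loop structure differs; and statement counts differ.
Spot check at a=0, b=3 — original: tmp = 3; res = 0; acc = 6; [i=3]; res = 3; [i=4]; res = 3; [i=5]; res = 3; [i=6]; res = 3; return 18. revised: tmp = 3; acc = 6; res = 0; res = 3; res = 3; res = 3; res = 3; return 18. Both give 18.
Checked all 32 inputs in the declared domain: the outputs agree on every one.
verdict: equivalent


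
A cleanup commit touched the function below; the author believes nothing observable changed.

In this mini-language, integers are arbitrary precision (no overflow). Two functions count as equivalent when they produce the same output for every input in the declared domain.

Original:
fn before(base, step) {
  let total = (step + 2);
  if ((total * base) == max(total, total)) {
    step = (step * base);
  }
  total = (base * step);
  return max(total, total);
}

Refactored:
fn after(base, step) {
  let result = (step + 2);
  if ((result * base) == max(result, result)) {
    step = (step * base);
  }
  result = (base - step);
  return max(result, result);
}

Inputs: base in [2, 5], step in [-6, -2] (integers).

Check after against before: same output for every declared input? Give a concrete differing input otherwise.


Try base=2, step=-6.
before: total=-4, then ((total * base) == max(total, total)) is false, then total=-12, then returns -12
after: result=-4, then ((result * base) == max(result, result)) is false, then result=8, then returns 8
-12 and 8 differ, so these are not the same function on this domain.
verdict: not equivalent; witness: base=2, step=-6


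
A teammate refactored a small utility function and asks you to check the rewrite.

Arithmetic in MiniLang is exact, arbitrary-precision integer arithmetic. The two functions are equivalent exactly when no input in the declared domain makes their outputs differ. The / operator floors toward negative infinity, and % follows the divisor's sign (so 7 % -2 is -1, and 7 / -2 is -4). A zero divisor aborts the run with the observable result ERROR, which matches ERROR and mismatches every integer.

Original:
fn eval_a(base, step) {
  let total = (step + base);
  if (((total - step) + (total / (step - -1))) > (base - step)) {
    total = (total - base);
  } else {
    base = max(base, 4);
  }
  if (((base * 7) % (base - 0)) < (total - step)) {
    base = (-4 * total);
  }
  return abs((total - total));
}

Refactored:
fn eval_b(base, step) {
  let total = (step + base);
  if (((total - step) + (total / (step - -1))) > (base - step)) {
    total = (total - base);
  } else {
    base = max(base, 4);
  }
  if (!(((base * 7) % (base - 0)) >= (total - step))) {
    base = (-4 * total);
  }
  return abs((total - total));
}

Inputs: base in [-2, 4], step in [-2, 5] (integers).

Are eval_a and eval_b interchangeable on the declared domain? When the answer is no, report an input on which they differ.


The two versions differ — the changes include comparison usage differs; and boolean connective usage differs.
As a probe, take base=2, step=2: eval_a runs total := 4 | (((total - step) + (total / (step - -1))) > (base - step)): true | total := 2 | (((base * 7) % (base - 0)) < (total - step)): false | result 0; eval_b runs total := 4 | (((total - step) + (total / (step - -1))) > (base - step)): true | total := 2 | (!(((base * 7) % (base - 0)) >= (total - step))): false | result 0; both end at 0.
An exhaustive pass over the 56 declared inputs shows identical outputs.
verdict: equivalent


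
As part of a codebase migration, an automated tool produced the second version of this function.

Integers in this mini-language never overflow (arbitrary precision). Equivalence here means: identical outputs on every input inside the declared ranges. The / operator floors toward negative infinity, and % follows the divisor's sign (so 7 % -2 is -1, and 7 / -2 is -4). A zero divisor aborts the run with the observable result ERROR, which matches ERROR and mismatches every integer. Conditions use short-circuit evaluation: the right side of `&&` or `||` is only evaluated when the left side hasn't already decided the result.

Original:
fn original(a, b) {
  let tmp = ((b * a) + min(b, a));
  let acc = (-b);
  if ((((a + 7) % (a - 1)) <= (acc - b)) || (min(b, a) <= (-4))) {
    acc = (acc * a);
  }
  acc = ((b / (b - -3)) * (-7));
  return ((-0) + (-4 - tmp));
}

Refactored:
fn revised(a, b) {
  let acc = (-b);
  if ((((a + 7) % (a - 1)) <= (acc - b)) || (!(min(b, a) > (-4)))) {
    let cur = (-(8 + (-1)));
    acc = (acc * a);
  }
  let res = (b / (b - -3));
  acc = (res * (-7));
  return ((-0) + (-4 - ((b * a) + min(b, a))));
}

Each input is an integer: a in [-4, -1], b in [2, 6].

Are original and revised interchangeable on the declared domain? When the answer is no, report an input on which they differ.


Comparing the listings, the differences include: statement counts differ; and comparison usage differs; and local variable names differ; and constant usage differs; and boolean connective usage differs; and arithmetic usage differs.
One worked example (a=-1, b=2) — original: tmp=-3, then acc=-2, then ((((a + 7) % (a - 1)) <= (acc - b)) || (min(b, a) <= (-4))) is false, then acc=0, then returns -1; revised: acc=-2, then ((((a + 7) % (a - 1)) <= (acc - b)) || (!(min(b, a) > (-4)))) is false, then res=0, then acc=0, then returns -1; agreement on -1.
Sweeping the whole domain (20 inputs) finds no disagreement.
verdict: equivalent


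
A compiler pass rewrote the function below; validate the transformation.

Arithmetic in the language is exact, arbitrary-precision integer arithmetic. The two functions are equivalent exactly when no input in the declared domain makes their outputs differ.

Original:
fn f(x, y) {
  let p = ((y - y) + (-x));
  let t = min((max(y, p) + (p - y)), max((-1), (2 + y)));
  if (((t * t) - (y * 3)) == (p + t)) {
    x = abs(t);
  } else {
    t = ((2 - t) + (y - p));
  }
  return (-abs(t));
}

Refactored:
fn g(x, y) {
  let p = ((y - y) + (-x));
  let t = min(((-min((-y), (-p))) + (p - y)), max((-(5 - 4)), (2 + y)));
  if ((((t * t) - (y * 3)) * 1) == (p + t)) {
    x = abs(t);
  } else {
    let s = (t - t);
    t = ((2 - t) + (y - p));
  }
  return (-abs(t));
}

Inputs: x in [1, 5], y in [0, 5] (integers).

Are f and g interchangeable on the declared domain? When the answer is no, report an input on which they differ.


This is a faithful refactor — statement counts differ, and min/max/abs usage differs, and local variable names differ, and arithmetic usage differs, and constant usage differs, but the computed results match everywhere.
One worked example (x=4, y=2) — f: p becomes -4; next t becomes -4; next (((t * t) - (y * 3)) == (p + t)) evaluates to false; next t becomes 12; next final value -12; g: p becomes -4; next t becomes -4; next ((((t * t) - (y * 3)) * 1) == (p + t)) evaluates to false; next s becomes 0; next t becomes 12; next final value -12; agreement on -12.
An exhaustive pass over the 30 declared inputs shows identical outputs.
verdict: equivalent


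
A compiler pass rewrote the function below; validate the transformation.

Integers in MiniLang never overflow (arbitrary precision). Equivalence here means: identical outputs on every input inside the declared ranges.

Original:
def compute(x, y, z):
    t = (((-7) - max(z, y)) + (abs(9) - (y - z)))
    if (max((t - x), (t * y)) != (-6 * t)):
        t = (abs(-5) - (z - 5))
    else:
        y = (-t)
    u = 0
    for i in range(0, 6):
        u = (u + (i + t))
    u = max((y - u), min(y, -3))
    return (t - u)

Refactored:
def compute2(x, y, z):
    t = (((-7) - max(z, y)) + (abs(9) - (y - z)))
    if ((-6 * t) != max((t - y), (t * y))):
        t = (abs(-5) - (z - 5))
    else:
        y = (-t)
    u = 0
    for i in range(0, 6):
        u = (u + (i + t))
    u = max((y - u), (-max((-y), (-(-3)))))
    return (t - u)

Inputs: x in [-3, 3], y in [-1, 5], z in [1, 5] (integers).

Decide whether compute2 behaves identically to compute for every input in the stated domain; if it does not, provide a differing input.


x=-3, y=2, z=2 yields 11 from compute but 3 from compute2.
verdict: not equivalent; witness: x=-3, y=2, z=2


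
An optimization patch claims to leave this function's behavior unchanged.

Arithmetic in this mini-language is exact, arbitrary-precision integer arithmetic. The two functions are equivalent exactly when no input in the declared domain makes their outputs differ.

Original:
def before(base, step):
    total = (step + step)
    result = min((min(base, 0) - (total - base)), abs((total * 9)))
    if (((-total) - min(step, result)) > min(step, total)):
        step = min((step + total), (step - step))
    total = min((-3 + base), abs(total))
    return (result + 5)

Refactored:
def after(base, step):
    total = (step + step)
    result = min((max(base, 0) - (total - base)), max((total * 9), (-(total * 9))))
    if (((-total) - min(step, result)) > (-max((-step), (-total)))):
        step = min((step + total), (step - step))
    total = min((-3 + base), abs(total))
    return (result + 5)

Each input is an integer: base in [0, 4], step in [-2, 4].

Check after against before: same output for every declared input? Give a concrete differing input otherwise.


Run the pair on base=1, step=-2.
before: total=-4, then result=5, then (((-total) - min(step, result)) > min(step, total)) is true, then step=-6, then total=-2, then returns 10
after: total=-4, then result=6, then (((-total) - min(step, result)) > (-max((-step), (-total)))) is true, then step=-6, then total=-2, then returns 11
10 and 11 differ, so these are not the same function on this domain.
verdict: not equivalent; witness: base=1, step=-2


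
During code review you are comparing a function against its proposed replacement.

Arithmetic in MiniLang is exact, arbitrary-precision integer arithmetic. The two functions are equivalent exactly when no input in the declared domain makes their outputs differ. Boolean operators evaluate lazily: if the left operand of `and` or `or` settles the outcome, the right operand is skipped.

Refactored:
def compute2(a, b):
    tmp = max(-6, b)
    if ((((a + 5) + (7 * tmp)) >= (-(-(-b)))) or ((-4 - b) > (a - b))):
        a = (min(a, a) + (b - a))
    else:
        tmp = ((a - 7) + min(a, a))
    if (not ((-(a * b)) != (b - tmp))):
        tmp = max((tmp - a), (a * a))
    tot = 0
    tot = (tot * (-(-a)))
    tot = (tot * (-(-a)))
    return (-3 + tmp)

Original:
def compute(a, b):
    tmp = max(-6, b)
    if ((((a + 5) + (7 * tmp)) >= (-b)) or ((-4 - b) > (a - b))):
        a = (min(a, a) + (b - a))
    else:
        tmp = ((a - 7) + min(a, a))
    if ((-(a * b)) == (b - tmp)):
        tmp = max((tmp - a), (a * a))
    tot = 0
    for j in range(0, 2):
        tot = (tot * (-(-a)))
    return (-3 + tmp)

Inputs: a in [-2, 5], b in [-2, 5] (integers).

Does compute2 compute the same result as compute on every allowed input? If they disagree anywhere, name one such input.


Side by side, the visible changes include: arithmetic usage differs, loop structure differs, comparison usage differs, local variable names differ, boolean connective usage differs.
Spot check at a=-1, b=5 — compute: tmp=5, then ((((a + 5) + (7 * tmp)) >= (-b)) or ((-4 - b) > (a - b))) is true, then a=5, then ((-(a * b)) == (b - tmp)) is false, then tot=0, then (j=0), then tot=0, then (j=1), then tot=0, then returns 2. compute2: tmp=5, then ((((a + 5) + (7 * tmp)) >= (-(-(-b)))) or ((-4 - b) > (a - b))) is true, then a=5, then (not ((-(a * b)) != (b - tmp))) is false, then tot=0, then tot=0, then tot=0, then returns 2. Both give 2.
Across all 64 domain points the two functions coincide.
verdict: equivalent


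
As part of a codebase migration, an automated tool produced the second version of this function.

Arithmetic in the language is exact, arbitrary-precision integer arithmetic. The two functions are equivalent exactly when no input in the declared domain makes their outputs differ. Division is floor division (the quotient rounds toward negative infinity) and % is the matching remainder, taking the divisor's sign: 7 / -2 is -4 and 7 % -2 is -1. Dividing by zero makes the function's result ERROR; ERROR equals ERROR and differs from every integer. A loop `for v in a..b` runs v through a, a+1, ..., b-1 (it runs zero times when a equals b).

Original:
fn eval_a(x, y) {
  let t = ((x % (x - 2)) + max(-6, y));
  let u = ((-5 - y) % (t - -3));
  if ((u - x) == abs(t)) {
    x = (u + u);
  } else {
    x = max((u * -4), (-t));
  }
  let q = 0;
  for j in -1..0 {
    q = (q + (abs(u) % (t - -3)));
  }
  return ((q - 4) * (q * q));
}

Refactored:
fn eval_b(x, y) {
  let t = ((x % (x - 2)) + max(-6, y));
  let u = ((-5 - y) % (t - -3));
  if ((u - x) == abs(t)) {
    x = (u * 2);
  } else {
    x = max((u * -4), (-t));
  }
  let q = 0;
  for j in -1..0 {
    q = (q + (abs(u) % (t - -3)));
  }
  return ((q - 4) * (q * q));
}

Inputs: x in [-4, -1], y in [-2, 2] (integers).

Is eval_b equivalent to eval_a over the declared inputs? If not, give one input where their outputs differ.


Behavior is preserved: although arithmetic usage differs, and constant usage differs, the outputs never diverge.
As a probe, take x=-4, y=2: eval_a runs t := -2 | u := 0 | ((u - x) == abs(t)): false | x := 2 | q := 0 | iter j=-1: | q := 0 | result 0; eval_b runs t := -2 | u := 0 | ((u - x) == abs(t)): false | x := 2 | q := 0 | iter j=-1: | q := 0 | result 0; both end at 0.
Sweeping the whole domain (20 inputs) finds no disagreement.
verdict: equivalent


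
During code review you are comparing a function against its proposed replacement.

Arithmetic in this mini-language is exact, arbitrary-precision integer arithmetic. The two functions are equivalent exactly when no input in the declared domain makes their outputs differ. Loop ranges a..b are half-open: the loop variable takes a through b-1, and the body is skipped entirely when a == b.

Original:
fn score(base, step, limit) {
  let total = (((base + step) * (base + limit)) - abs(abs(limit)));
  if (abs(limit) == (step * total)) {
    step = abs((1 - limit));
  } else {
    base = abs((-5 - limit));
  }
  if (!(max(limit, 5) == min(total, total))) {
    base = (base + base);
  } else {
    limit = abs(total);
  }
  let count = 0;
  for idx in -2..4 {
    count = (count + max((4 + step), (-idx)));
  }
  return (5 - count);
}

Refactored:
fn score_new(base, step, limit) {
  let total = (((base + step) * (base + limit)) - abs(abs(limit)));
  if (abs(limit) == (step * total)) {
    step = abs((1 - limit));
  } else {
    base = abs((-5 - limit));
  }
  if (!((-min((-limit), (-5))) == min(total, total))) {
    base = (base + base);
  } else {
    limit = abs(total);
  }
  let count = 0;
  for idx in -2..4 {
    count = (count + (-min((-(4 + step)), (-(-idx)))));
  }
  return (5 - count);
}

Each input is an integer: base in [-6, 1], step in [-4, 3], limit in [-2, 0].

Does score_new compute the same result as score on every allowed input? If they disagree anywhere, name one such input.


Changes here: min/max/abs usage differs; the full 192-point sweep finds no disagreement.
verdict: equivalent


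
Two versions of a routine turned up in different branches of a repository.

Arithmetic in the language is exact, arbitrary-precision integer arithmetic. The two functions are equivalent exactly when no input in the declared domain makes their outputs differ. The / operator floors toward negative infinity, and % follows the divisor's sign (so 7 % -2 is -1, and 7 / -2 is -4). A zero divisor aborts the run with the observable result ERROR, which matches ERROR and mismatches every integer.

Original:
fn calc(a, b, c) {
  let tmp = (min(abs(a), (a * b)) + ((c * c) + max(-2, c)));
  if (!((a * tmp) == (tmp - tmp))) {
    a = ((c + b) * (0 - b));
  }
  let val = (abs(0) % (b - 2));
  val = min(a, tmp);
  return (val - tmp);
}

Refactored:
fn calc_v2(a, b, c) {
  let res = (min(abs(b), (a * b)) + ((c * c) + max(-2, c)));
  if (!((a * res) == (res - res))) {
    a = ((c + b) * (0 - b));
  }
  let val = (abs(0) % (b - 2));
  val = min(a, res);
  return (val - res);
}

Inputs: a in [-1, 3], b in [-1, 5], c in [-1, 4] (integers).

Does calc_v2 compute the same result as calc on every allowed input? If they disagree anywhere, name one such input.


There is a counterexample at a=1, b=3, c=-1: -7 on one side, -9 on the other.
calc: tmp := 1 | (!((a * tmp) == (tmp - tmp))): true | a := -6 | val := 0 | val := -6 | result -7
calc_v2: res := 3 | (!((a * res) == (res - res))): true | a := -6 | val := 0 | val := -6 | result -9
verdict: not equivalent; witness: a=1, b=3, c=-1


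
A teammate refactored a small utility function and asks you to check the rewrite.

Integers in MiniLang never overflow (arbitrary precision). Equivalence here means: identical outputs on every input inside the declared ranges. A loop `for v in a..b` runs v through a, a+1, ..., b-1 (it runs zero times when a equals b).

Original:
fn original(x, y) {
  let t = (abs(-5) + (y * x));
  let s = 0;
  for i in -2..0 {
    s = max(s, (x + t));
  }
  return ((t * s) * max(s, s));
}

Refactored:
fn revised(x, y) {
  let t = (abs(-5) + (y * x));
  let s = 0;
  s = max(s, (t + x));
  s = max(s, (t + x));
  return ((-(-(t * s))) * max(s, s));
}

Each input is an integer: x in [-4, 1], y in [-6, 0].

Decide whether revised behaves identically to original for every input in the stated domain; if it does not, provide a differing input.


Changes here: loop structure differs; min/max/abs usage differs; arithmetic usage differs; local variable names differ; the full 42-point sweep finds no disagreement.
verdict: equivalent


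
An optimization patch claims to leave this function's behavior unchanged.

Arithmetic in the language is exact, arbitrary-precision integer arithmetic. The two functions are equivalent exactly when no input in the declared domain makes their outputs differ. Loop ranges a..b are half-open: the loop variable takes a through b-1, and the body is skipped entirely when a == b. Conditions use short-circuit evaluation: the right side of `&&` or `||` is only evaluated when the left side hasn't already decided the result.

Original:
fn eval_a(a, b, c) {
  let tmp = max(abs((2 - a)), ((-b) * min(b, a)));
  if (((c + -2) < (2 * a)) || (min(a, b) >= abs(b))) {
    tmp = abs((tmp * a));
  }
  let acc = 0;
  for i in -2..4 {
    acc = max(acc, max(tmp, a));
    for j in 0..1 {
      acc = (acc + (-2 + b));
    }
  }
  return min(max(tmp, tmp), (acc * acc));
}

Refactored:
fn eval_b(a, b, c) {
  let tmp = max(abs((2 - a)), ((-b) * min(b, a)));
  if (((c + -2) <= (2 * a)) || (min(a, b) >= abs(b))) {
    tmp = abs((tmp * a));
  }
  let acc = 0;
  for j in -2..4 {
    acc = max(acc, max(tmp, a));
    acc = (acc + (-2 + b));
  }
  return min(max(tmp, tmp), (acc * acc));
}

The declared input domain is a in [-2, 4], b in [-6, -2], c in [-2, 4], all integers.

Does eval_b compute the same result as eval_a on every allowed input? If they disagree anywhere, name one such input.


The rewrite breaks on a=-2, b=-6, c=-2, where the results are 4 and 0.
eval_a: tmp = 4; (((c + -2) < (2 * a)) || (min(a, b) >= abs(b))) -> false; acc = 0; [i=-2]; acc = 4; [j=0]; acc = -4; [i=-1]; acc = 4; [j=0]; acc = -4; [i=0]; acc = 4; [j=0]; acc = -4; [i=1]; acc = 4; [j=0]; acc = -4; [i=2]; acc = 4; [j=0]; acc = -4; [i=3]; acc = 4; [j=0]; acc = -4; return 4
eval_b: tmp = 4; (((c + -2) <= (2 * a)) || (min(a, b) >= abs(b))) -> true; tmp = 8; acc = 0; [j=-2]; acc = 8; acc = 0; [j=-1]; acc = 8; acc = 0; [j=0]; acc = 8; acc = 0; [j=1]; acc = 8; acc = 0; [j=2]; acc = 8; acc = 0; [j=3]; acc = 8; acc = 0; return 0
verdict: not equivalent; witness: a=-2, b=-6, c=-2
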